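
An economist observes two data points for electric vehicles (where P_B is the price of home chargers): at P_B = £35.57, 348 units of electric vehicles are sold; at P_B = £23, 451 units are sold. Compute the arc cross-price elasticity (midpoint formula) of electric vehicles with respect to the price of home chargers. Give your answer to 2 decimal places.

-0.60

ΔQ_A = 451 − 348 = 103; ΔP_B = 23 − 35.57 = -12.57.
Midpoints: Q̄_A = 399.5, P̄_B = 29.29.
ε = (ΔQ_A/Q̄_A)/(ΔP_B/P̄_B) = (103/399.5)/(-12.57/29.29) ≈ -0.60.
ε < 0: electric vehicles and home chargers are complements.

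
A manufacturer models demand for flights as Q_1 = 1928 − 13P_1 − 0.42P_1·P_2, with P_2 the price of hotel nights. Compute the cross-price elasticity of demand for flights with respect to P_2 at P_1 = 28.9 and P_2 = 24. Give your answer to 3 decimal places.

-0.231

At P_1 = 28.9 and P_2 = 24: Q_1 = 1260.988.
∂Q_1/∂P_2 = -0.42P_1 = -0.42(28.9) = -12.1380.
ε = (∂Q_1/∂P_2)(P_2/Q_1) = -12.1380 × (24/1260.988) ≈ -0.231.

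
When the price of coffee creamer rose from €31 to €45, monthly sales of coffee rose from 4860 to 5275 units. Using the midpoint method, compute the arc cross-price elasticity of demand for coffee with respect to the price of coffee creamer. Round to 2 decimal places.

ΔQ_A = 5275 − 4860 = 415; ΔP_B = 45 − 31 = 14.
Midpoints: Q̄_A = 5067.5, P̄_B = 38.00.
ε = (ΔQ_A/Q̄_A)/(ΔP_B/P̄_B) = (415/5067.5)/(14/38.00) ≈ 0.22.
ε > 0: coffee and coffee creamer are substitutes.

0.22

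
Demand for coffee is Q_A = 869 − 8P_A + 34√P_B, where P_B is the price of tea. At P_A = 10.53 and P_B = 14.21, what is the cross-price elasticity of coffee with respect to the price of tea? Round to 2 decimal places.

0.07

At P_A = 10.53 and P_B = 14.21: Q_A = 912.927.
∂Q_A/∂P_B = 34/(2√P_B) = 34/(2√14.21) = 4.5097.
ε = (∂Q_A/∂P_B)(P_B/Q_A) = 4.5097 × (14.21/912.927) ≈ 0.07.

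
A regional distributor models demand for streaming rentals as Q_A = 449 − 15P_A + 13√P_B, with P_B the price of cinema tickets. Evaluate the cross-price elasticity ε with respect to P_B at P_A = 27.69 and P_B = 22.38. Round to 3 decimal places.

At P_A = 27.69 and P_B = 22.38: Q_A = 95.150.
∂Q_A/∂P_B = 13/(2√P_B) = 13/(2√22.38) = 1.3740.
ε = (∂Q_A/∂P_B)(P_B/Q_A) = 1.3740 × (22.38/95.150) ≈ 0.323.

0.323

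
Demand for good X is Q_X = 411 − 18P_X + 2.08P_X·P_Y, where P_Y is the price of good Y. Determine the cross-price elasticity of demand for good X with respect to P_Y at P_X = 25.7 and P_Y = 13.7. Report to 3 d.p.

1.076

At P_X = 25.7 and P_Y = 13.7: Q_X = 680.747.
∂Q_X/∂P_Y = 2.08P_X = 2.08(25.7) = 53.4560.
ε = (∂Q_X/∂P_Y)(P_Y/Q_X) = 53.4560 × (13.7/680.747) ≈ 1.076.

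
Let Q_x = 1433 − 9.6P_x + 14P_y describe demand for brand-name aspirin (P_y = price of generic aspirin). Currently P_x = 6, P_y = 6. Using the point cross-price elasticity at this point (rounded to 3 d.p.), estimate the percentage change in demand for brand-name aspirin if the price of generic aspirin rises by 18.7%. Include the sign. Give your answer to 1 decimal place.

1.1%

At P_x = 6, P_y = 6: Q_x = 1459.4.
∂Q_x/∂P_y = 14.
ε = (∂Q_x/∂P_y)(P_y/Q_x) = 14.0000 × 6/1459.4 ≈ 0.058.
%ΔQ_x ≈ ε × %ΔP_y = 0.058 × (18.7%) = 1.1%.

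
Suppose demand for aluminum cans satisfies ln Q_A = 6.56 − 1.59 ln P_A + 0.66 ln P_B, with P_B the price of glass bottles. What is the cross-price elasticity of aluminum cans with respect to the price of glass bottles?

0.66

In a log-linear (constant-elasticity) demand function, the coefficient on ln P_B is the cross-price elasticity.
ε = 0.66. Positive, so aluminum cans and glass bottles are substitutes.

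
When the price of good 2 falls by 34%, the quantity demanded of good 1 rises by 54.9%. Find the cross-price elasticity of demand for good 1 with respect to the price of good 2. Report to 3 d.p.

-1.615

ε = (%ΔQ of good 1) / (%ΔP of good 2) = (54.9%) / (-34%) ≈ -1.615.
Negative cross-price elasticity: complements.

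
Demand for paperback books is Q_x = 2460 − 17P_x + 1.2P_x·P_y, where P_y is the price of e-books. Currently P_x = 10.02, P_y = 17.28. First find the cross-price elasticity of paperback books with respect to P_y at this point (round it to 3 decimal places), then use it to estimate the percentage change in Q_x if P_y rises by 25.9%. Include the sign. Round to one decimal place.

At P_x = 10.02, P_y = 17.28: Q_x = 2497.435.
∂Q_x/∂P_y = 1.2P_x = 12.0240.
ε = (∂Q_x/∂P_y)(P_y/Q_x) = 12.0240 × 17.28/2497.435 ≈ 0.083.
%ΔQ_x ≈ ε × %ΔP_y = 0.083 × (25.9%) = 2.1%.

2.1%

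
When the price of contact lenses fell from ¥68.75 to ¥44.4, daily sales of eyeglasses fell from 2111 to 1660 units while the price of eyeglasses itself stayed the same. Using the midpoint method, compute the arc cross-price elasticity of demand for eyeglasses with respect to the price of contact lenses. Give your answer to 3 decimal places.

0.556

ΔQ_A = 1660 − 2111 = -451; ΔP_B = 44.4 − 68.75 = -24.35.
Midpoints: Q̄_A = 1885.5, P̄_B = 56.58.
ε = (ΔQ_A/Q̄_A)/(ΔP_B/P̄_B) = (-451/1885.5)/(-24.35/56.58) ≈ 0.556.
ε > 0: eyeglasses and contact lenses are substitutes.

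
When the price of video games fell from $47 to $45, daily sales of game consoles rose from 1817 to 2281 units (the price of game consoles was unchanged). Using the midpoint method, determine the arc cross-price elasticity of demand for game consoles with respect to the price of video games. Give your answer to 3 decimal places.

-5.208

ΔQ_A = 2281 − 1817 = 464; ΔP_B = 45 − 47 = -2.
Midpoints: Q̄_A = 2049.0, P̄_B = 46.00.
ε = (ΔQ_A/Q̄_A)/(ΔP_B/P̄_B) = (464/2049.0)/(-2/46.00) ≈ -5.208.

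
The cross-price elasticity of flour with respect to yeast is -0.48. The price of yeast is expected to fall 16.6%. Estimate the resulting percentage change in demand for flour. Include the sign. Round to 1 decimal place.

%ΔQ ≈ ε × %ΔP of yeast = -0.48 × (-16.6%) = 8.0%.

8.0%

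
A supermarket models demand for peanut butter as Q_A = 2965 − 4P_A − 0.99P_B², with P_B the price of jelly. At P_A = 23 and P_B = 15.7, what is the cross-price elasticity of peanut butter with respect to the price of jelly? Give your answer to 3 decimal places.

At P_A = 23 and P_B = 15.7: Q_A = 2628.975.
∂Q_A/∂P_B = -1.98P_B = -1.98(15.7) = -31.0860.
ε = (∂Q_A/∂P_B)(P_B/Q_A) = -31.0860 × (15.7/2628.975) ≈ -0.186.
ε < 0: complements.

-0.186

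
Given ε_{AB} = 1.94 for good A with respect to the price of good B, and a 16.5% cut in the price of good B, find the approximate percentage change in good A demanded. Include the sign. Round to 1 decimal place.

-32.0%

%ΔQ ≈ ε × %ΔP of good B = 1.94 × (-16.5%) = -32.0%.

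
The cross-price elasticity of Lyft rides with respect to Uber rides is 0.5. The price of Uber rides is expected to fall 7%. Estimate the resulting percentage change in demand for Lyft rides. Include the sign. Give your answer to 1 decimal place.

-3.5%

%ΔQ ≈ ε × %ΔP of Uber rides = 0.5 × (-7%) = -3.5%.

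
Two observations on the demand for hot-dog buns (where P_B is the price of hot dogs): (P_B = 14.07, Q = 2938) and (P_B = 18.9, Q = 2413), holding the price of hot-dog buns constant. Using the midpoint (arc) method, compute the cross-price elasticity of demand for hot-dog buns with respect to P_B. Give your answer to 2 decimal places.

-0.67

ΔQ_A = 2413 − 2938 = -525; ΔP_B = 18.9 − 14.07 = 4.83.
Midpoints: Q̄_A = 2675.5, P̄_B = 16.48.
ε = (ΔQ_A/Q̄_A)/(ΔP_B/P̄_B) = (-525/2675.5)/(4.83/16.48) ≈ -0.67.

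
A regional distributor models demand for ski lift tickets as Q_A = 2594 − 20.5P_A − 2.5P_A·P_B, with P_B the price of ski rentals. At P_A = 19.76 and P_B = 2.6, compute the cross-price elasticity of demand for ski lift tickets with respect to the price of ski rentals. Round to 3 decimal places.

-0.062

At P_A = 19.76 and P_B = 2.6: Q_A = 2060.48.
∂Q_A/∂P_B = -2.5P_A = -2.5(19.76) = -49.4000.
ε = (∂Q_A/∂P_B)(P_B/Q_A) = -49.4000 × (2.6/2060.48) ≈ -0.062.
ε < 0: complements.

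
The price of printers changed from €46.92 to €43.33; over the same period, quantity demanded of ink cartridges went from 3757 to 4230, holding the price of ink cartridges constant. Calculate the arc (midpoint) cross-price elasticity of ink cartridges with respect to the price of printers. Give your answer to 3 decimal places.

ΔQ_A = 4230 − 3757 = 473; ΔP_B = 43.33 − 46.92 = -3.59.
Midpoints: Q̄_A = 3993.5, P̄_B = 45.12.
ε = (ΔQ_A/Q̄_A)/(ΔP_B/P̄_B) = (473/3993.5)/(-3.59/45.12) ≈ -1.489.

-1.489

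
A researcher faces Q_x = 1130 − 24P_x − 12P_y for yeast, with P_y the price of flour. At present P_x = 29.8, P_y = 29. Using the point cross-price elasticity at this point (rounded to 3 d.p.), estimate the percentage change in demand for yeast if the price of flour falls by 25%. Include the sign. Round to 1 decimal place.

At P_x = 29.8, P_y = 29: Q_x = 66.8.
∂Q_x/∂P_y = -12.
ε = (∂Q_x/∂P_y)(P_y/Q_x) = -12.0000 × 29/66.8 ≈ -5.210.
%ΔQ_x ≈ ε × %ΔP_y = -5.210 × (-25%) = 130.3%.

130.3%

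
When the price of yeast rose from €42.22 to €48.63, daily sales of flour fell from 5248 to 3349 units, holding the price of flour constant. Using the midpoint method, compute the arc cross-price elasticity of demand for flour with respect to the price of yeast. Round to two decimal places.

ΔQ_A = 3349 − 5248 = -1899; ΔP_B = 48.63 − 42.22 = 6.41.
Midpoints: Q̄_A = 4298.5, P̄_B = 45.42.
ε = (ΔQ_A/Q̄_A)/(ΔP_B/P̄_B) = (-1899/4298.5)/(6.41/45.42) ≈ -3.13.

-3.13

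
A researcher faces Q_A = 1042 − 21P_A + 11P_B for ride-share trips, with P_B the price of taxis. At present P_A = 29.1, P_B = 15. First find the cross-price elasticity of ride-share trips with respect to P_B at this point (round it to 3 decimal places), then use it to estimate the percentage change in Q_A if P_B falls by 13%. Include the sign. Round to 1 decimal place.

-3.6%

At P_A = 29.1, P_B = 15: Q_A = 595.9.
∂Q_A/∂P_B = 11.
ε = (∂Q_A/∂P_B)(P_B/Q_A) = 11.0000 × 15/595.9 ≈ 0.277.
%ΔQ_A ≈ ε × %ΔP_B = 0.277 × (-13%) = -3.6%.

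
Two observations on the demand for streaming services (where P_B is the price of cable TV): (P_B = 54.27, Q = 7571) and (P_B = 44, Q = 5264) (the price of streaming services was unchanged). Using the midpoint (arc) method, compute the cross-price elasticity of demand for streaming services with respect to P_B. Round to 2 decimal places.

ΔQ_A = 5264 − 7571 = -2307; ΔP_B = 44 − 54.27 = -10.27.
Midpoints: Q̄_A = 6417.5, P̄_B = 49.14.
ε = (ΔQ_A/Q̄_A)/(ΔP_B/P̄_B) = (-2307/6417.5)/(-10.27/49.14) ≈ 1.72.

1.72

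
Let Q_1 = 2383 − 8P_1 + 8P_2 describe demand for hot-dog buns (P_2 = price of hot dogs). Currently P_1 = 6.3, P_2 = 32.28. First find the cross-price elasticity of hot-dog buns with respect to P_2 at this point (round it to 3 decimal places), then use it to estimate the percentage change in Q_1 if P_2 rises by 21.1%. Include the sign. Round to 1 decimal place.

2.1%

At P_1 = 6.3, P_2 = 32.28: Q_1 = 2590.84.
∂Q_1/∂P_2 = 8.
ε = (∂Q_1/∂P_2)(P_2/Q_1) = 8.0000 × 32.28/2590.84 ≈ 0.100.
%ΔQ_1 ≈ ε × %ΔP_2 = 0.100 × (21.1%) = 2.1%.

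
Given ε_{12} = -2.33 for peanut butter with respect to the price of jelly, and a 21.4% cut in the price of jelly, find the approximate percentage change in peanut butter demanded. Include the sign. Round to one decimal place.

49.9%

%ΔQ ≈ ε × %ΔP of jelly = -2.33 × (-21.4%) = 49.9%.
Demand for peanut butter rises by about 49.9%.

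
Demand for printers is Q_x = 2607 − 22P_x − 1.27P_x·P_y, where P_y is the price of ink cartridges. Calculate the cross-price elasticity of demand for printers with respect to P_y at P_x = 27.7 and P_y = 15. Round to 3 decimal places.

-0.359

At P_x = 27.7 and P_y = 15: Q_x = 1469.915.
∂Q_x/∂P_y = -1.27P_x = -1.27(27.7) = -35.1790.
ε = (∂Q_x/∂P_y)(P_y/Q_x) = -35.1790 × (15/1469.915) ≈ -0.359.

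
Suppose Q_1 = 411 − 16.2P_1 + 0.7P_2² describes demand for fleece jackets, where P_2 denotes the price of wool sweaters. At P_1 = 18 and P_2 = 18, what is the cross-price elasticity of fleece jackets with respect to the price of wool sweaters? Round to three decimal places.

1.310

At P_1 = 18 and P_2 = 18: Q_1 = 346.2.
∂Q_1/∂P_2 = 1.4P_2 = 1.4(18) = 25.2000.
ε = (∂Q_1/∂P_2)(P_2/Q_1) = 25.2000 × (18/346.2) ≈ 1.310.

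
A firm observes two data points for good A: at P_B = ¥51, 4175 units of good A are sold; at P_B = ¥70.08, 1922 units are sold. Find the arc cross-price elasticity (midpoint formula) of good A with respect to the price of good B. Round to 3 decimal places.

ΔQ_A = 1922 − 4175 = -2253; ΔP_B = 70.08 − 51 = 19.08.
Midpoints: Q̄_A = 3048.5, P̄_B = 60.54.
ε = (ΔQ_A/Q̄_A)/(ΔP_B/P̄_B) = (-2253/3048.5)/(19.08/60.54) ≈ -2.345.
ε < 0: good A and good B are complements.

-2.345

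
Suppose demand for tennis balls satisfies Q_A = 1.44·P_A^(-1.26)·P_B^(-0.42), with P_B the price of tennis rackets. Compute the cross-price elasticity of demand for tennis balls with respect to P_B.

In a log-linear (constant-elasticity) demand function, the coefficient on the exponent of P_B is the cross-price elasticity.
ε = -0.42. Negative, so tennis balls and tennis rackets are complements.

-0.42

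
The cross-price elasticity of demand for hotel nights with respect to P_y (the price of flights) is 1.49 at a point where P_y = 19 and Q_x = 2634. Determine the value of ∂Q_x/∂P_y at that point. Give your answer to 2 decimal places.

206.56

ε = (∂Q_x/∂P_y)·(P_y/Q_x) ⇒ ∂Q_x/∂P_y = ε·Q_x/P_y = 1.49 × 2634/19 ≈ 206.56.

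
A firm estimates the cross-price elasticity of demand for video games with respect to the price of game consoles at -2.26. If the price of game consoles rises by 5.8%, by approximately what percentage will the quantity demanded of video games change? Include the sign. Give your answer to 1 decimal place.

%ΔQ ≈ ε × %ΔP of game consoles = -2.26 × (5.8%) = -13.1%.

-13.1%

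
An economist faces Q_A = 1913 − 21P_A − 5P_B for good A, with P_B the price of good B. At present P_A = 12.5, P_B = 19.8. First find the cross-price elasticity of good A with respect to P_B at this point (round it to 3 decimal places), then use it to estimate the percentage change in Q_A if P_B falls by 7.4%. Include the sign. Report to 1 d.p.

0.5%

At P_A = 12.5, P_B = 19.8: Q_A = 1551.5.
∂Q_A/∂P_B = -5.
ε = (∂Q_A/∂P_B)(P_B/Q_A) = -5.0000 × 19.8/1551.5 ≈ -0.064.
%ΔQ_A ≈ ε × %ΔP_B = -0.064 × (-7.4%) = 0.5%.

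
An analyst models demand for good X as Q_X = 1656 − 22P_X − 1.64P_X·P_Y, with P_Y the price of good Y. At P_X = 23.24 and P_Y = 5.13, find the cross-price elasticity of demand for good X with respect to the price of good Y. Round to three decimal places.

-0.206

At P_X = 23.24 and P_Y = 5.13: Q_X = 949.197.
∂Q_X/∂P_Y = -1.64P_X = -1.64(23.24) = -38.1136.
ε = (∂Q_X/∂P_Y)(P_Y/Q_X) = -38.1136 × (5.13/949.197) ≈ -0.206.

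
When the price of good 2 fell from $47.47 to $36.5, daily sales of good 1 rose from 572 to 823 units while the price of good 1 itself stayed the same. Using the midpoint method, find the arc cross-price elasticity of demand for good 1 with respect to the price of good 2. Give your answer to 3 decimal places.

ΔQ_1 = 823 − 572 = 251; ΔP_2 = 36.5 − 47.47 = -10.97.
Midpoints: Q̄_1 = 697.5, P̄_2 = 41.98.
ε = (ΔQ_1/Q̄_1)/(ΔP_2/P̄_2) = (251/697.5)/(-10.97/41.98) ≈ -1.377.
ε < 0: good 1 and good 2 are complements.

-1.377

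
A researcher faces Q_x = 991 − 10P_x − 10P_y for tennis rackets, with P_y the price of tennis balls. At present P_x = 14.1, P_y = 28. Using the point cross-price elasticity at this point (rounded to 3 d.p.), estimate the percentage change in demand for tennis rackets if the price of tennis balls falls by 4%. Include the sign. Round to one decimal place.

At P_x = 14.1, P_y = 28: Q_x = 570.
∂Q_x/∂P_y = -10.
ε = (∂Q_x/∂P_y)(P_y/Q_x) = -10.0000 × 28/570 ≈ -0.491.
%ΔQ_x ≈ ε × %ΔP_y = -0.491 × (-4%) = 2.0%.

2.0%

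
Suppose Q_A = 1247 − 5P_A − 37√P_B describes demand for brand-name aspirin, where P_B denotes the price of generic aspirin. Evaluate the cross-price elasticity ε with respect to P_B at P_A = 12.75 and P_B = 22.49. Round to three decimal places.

At P_A = 12.75 and P_B = 22.49: Q_A = 1007.783.
∂Q_A/∂P_B = -37/(2√P_B) = -37/(2√22.49) = -3.9010.
ε = (∂Q_A/∂P_B)(P_B/Q_A) = -3.9010 × (22.49/1007.783) ≈ -0.087.

-0.087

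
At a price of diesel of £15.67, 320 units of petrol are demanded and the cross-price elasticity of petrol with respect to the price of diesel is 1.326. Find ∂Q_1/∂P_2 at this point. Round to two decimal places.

ε = (∂Q_1/∂P_2)·(P_2/Q_1) ⇒ ∂Q_1/∂P_2 = ε·Q_1/P_2 = 1.326 × 320/15.67 ≈ 27.08.

27.08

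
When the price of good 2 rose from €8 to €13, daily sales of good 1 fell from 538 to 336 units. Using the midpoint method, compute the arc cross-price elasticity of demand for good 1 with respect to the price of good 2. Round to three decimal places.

ΔQ_1 = 336 − 538 = -202; ΔP_2 = 13 − 8 = 5.
Midpoints: Q̄_1 = 437.0, P̄_2 = 10.50.
ε = (ΔQ_1/Q̄_1)/(ΔP_2/P̄_2) = (-202/437.0)/(5/10.50) ≈ -0.971.

-0.971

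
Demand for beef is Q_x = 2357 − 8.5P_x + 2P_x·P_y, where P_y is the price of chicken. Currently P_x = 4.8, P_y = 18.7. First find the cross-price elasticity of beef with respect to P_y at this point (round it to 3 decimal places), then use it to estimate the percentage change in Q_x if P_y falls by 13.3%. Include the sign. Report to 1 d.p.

-1.0%

At P_x = 4.8, P_y = 18.7: Q_x = 2495.72.
∂Q_x/∂P_y = 2P_x = 9.6000.
ε = (∂Q_x/∂P_y)(P_y/Q_x) = 9.6000 × 18.7/2495.72 ≈ 0.072.
%ΔQ_x ≈ ε × %ΔP_y = 0.072 × (-13.3%) = -1.0%.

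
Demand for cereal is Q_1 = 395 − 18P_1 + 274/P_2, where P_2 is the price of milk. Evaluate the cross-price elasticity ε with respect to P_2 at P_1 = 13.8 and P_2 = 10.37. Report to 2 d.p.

At P_1 = 13.8 and P_2 = 10.37: Q_1 = 173.022.
∂Q_1/∂P_2 = −274/P_2² = -2.5480.
ε = (∂Q_1/∂P_2)(P_2/Q_1) = -2.5480 × (10.37/173.022) ≈ -0.15.
ε < 0: complements.

-0.15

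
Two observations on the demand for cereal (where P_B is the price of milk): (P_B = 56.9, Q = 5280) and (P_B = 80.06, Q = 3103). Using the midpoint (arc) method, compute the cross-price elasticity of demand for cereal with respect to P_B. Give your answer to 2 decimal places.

ΔQ_A = 3103 − 5280 = -2177; ΔP_B = 80.06 − 56.9 = 23.16.
Midpoints: Q̄_A = 4191.5, P̄_B = 68.48.
ε = (ΔQ_A/Q̄_A)/(ΔP_B/P̄_B) = (-2177/4191.5)/(23.16/68.48) ≈ -1.54.
ε < 0: cereal and milk are complements.

-1.54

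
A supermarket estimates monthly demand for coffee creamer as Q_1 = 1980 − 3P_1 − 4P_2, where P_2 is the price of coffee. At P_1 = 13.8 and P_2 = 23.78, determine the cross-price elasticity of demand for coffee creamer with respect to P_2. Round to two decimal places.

At P_1 = 13.8 and P_2 = 23.78: Q_1 = 1843.48.
∂Q_1/∂P_2 = -4.
ε = (∂Q_1/∂P_2)(P_2/Q_1) = -4 × (23.78/1843.48) ≈ -0.05.
Since ε < 0, coffee creamer and coffee are complements.

-0.05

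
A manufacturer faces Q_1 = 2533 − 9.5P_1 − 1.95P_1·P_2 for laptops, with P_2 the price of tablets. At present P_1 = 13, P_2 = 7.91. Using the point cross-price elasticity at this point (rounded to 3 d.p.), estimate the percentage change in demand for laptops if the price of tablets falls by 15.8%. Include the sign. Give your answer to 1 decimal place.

1.4%

At P_1 = 13, P_2 = 7.91: Q_1 = 2208.981.
∂Q_1/∂P_2 = -1.95P_1 = -25.3500.
ε = (∂Q_1/∂P_2)(P_2/Q_1) = -25.3500 × 7.91/2208.981 ≈ -0.091.
%ΔQ_1 ≈ ε × %ΔP_2 = -0.091 × (-15.8%) = 1.4%.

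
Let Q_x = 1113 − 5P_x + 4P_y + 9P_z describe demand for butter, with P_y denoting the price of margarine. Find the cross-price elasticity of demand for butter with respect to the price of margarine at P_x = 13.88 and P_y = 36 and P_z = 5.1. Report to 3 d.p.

At P_x = 13.88 and P_y = 36 and P_z = 5.1: Q_x = 1233.5.
∂Q_x/∂P_y = 4.
ε = (∂Q_x/∂P_y)(P_y/Q_x) = 4 × (36/1233.5) ≈ 0.117.

0.117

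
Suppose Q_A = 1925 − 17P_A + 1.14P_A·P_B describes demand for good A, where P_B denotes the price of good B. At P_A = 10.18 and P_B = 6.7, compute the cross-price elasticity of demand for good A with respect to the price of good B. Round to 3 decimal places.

At P_A = 10.18 and P_B = 6.7: Q_A = 1829.695.
∂Q_A/∂P_B = 1.14P_A = 1.14(10.18) = 11.6052.
ε = (∂Q_A/∂P_B)(P_B/Q_A) = 11.6052 × (6.7/1829.695) ≈ 0.042.

0.042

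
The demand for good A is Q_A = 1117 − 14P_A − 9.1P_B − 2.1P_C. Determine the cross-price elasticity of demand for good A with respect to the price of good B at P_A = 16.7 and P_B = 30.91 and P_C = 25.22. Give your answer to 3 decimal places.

-0.512

At P_A = 16.7 and P_B = 30.91 and P_C = 25.22: Q_A = 548.957.
∂Q_A/∂P_B = -9.1.
ε = (∂Q_A/∂P_B)(P_B/Q_A) = -9.1 × (30.91/548.957) ≈ -0.512.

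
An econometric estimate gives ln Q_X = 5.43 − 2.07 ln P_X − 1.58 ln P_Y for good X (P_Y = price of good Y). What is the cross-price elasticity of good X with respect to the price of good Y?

-1.58

In a log-linear (constant-elasticity) demand function, the coefficient on ln P_Y is the cross-price elasticity.
ε = -1.58. Negative, so good X and good Y are complements.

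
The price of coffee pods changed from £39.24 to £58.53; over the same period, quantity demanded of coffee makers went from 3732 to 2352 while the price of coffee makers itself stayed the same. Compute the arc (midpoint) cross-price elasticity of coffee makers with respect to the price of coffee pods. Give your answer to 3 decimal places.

-1.150

ΔQ_A = 2352 − 3732 = -1380; ΔP_B = 58.53 − 39.24 = 19.29.
Midpoints: Q̄_A = 3042.0, P̄_B = 48.89.
ε = (ΔQ_A/Q̄_A)/(ΔP_B/P̄_B) = (-1380/3042.0)/(19.29/48.89) ≈ -1.150.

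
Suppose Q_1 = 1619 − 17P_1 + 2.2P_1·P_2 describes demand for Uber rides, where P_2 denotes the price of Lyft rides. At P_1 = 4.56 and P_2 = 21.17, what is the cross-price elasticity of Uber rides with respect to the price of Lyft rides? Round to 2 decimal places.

At P_1 = 4.56 and P_2 = 21.17: Q_1 = 1753.857.
∂Q_1/∂P_2 = 2.2P_1 = 2.2(4.56) = 10.0320.
ε = (∂Q_1/∂P_2)(P_2/Q_1) = 10.0320 × (21.17/1753.857) ≈ 0.12.
ε > 0: substitutes.

0.12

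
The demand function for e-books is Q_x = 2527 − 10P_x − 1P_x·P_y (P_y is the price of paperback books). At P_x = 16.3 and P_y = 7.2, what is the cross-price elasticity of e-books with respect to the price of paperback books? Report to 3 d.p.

-0.052

At P_x = 16.3 and P_y = 7.2: Q_x = 2246.64.
∂Q_x/∂P_y = -1P_x = -1(16.3) = -16.3000.
ε = (∂Q_x/∂P_y)(P_y/Q_x) = -16.3000 × (7.2/2246.64) ≈ -0.052.
ε < 0: complements.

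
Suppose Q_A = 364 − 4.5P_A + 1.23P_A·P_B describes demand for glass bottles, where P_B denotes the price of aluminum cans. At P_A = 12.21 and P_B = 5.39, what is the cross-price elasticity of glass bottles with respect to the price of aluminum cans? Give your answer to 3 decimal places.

0.208

At P_A = 12.21 and P_B = 5.39: Q_A = 390.004.
∂Q_A/∂P_B = 1.23P_A = 1.23(12.21) = 15.0183.
ε = (∂Q_A/∂P_B)(P_B/Q_A) = 15.0183 × (5.39/390.004) ≈ 0.208.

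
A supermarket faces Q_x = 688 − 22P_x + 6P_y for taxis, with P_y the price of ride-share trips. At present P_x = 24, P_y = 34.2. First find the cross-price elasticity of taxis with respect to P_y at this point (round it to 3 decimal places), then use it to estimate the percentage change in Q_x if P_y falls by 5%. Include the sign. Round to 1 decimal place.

-2.8%

At P_x = 24, P_y = 34.2: Q_x = 365.2.
∂Q_x/∂P_y = 6.
ε = (∂Q_x/∂P_y)(P_y/Q_x) = 6.0000 × 34.2/365.2 ≈ 0.562.
%ΔQ_x ≈ ε × %ΔP_y = 0.562 × (-5%) = -2.8%.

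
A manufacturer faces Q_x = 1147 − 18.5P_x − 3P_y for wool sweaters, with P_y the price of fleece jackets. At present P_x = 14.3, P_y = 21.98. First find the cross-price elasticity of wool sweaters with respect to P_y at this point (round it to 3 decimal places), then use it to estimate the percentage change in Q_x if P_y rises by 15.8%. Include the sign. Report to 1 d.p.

At P_x = 14.3, P_y = 21.98: Q_x = 816.51.
∂Q_x/∂P_y = -3.
ε = (∂Q_x/∂P_y)(P_y/Q_x) = -3.0000 × 21.98/816.51 ≈ -0.081.
%ΔQ_x ≈ ε × %ΔP_y = -0.081 × (15.8%) = -1.3%.

-1.3%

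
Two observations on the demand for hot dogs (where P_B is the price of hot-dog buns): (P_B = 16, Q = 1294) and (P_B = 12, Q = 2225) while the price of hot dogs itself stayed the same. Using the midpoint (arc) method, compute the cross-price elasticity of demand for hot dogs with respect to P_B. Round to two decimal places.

-1.85

ΔQ_A = 2225 − 1294 = 931; ΔP_B = 12 − 16 = -4.
Midpoints: Q̄_A = 1759.5, P̄_B = 14.00.
ε = (ΔQ_A/Q̄_A)/(ΔP_B/P̄_B) = (931/1759.5)/(-4/14.00) ≈ -1.85.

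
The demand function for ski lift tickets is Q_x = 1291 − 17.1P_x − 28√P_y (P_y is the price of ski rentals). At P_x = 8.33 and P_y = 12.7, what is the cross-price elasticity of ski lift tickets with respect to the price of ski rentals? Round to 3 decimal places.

-0.048

At P_x = 8.33 and P_y = 12.7: Q_x = 1048.773.
∂Q_x/∂P_y = -28/(2√P_y) = -28/(2√12.7) = -3.9285.
ε = (∂Q_x/∂P_y)(P_y/Q_x) = -3.9285 × (12.7/1048.773) ≈ -0.048.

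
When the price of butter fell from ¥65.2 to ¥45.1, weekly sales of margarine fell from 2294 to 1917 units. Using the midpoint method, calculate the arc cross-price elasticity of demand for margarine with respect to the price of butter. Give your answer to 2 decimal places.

0.49

ΔQ_A = 1917 − 2294 = -377; ΔP_B = 45.1 − 65.2 = -20.1.
Midpoints: Q̄_A = 2105.5, P̄_B = 55.15.
ε = (ΔQ_A/Q̄_A)/(ΔP_B/P̄_B) = (-377/2105.5)/(-20.1/55.15) ≈ 0.49.
ε > 0: margarine and butter are substitutes.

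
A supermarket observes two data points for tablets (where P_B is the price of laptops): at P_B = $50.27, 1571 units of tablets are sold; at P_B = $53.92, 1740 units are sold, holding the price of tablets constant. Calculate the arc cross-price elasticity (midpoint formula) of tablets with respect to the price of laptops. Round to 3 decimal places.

1.457

ΔQ_A = 1740 − 1571 = 169; ΔP_B = 53.92 − 50.27 = 3.65.
Midpoints: Q̄_A = 1655.5, P̄_B = 52.09.
ε = (ΔQ_A/Q̄_A)/(ΔP_B/P̄_B) = (169/1655.5)/(3.65/52.09) ≈ 1.457.
ε > 0: tablets and laptops are substitutes.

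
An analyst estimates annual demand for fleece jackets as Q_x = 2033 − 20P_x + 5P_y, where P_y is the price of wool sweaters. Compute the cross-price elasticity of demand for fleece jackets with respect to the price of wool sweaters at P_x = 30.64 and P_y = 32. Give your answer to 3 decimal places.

0.101

At P_x = 30.64 and P_y = 32: Q_x = 1580.2.
∂Q_x/∂P_y = 5.
ε = (∂Q_x/∂P_y)(P_y/Q_x) = 5 × (32/1580.2) ≈ 0.101.
Since ε > 0, fleece jackets and wool sweaters are substitutes.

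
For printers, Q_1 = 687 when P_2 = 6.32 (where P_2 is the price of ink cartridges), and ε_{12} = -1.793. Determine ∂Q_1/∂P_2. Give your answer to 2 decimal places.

ε = (∂Q_1/∂P_2)·(P_2/Q_1) ⇒ ∂Q_1/∂P_2 = ε·Q_1/P_2 = -1.793 × 687/6.32 ≈ -194.90.

-194.90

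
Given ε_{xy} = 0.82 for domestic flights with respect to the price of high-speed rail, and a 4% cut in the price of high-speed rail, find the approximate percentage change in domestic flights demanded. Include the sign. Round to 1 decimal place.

-3.3%

%ΔQ ≈ ε × %ΔP of high-speed rail = 0.82 × (-4%) = -3.3%.
Demand for domestic flights falls by about 3.3%.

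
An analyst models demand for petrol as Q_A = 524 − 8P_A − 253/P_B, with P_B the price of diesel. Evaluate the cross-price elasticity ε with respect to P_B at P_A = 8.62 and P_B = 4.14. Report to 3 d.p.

At P_A = 8.62 and P_B = 4.14: Q_A = 393.929.
∂Q_A/∂P_B = 253/P_B² = 14.7611.
ε = (∂Q_A/∂P_B)(P_B/Q_A) = 14.7611 × (4.14/393.929) ≈ 0.155.

0.155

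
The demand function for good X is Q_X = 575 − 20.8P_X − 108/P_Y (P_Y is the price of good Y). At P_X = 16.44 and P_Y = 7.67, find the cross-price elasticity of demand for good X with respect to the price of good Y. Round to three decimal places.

At P_X = 16.44 and P_Y = 7.67: Q_X = 218.967.
∂Q_X/∂P_Y = 108/P_Y² = 1.8358.
ε = (∂Q_X/∂P_Y)(P_Y/Q_X) = 1.8358 × (7.67/218.967) ≈ 0.064.

0.064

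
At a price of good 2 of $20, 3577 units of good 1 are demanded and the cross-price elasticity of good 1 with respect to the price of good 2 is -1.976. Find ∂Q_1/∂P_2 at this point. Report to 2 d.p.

-353.41

ε = (∂Q_1/∂P_2)·(P_2/Q_1) ⇒ ∂Q_1/∂P_2 = ε·Q_1/P_2 = -1.976 × 3577/20 ≈ -353.41.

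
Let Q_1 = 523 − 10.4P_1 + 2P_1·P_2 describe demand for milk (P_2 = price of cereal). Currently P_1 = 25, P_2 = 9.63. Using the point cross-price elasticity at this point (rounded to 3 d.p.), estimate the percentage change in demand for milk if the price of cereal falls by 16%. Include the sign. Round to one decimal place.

At P_1 = 25, P_2 = 9.63: Q_1 = 744.5.
∂Q_1/∂P_2 = 2P_1 = 50.0000.
ε = (∂Q_1/∂P_2)(P_2/Q_1) = 50.0000 × 9.63/744.5 ≈ 0.647.
%ΔQ_1 ≈ ε × %ΔP_2 = 0.647 × (-16%) = -10.4%.

-10.4%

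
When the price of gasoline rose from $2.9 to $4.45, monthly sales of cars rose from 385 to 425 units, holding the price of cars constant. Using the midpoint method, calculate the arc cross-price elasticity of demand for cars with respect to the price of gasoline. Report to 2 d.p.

ΔQ_A = 425 − 385 = 40; ΔP_B = 4.45 − 2.9 = 1.55.
Midpoints: Q̄_A = 405.0, P̄_B = 3.67.
ε = (ΔQ_A/Q̄_A)/(ΔP_B/P̄_B) = (40/405.0)/(1.55/3.67) ≈ 0.23.
ε > 0: cars and gasoline are substitutes.

0.23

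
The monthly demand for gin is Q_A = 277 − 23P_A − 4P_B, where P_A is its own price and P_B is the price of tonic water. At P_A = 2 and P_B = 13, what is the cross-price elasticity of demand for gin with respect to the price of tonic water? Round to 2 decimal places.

At P_A = 2 and P_B = 13: Q_A = 179.
∂Q_A/∂P_B = -4.
ε = (∂Q_A/∂P_B)(P_B/Q_A) = -4 × (13/179) ≈ -0.29.
Since ε < 0, gin and tonic water are complements.

-0.29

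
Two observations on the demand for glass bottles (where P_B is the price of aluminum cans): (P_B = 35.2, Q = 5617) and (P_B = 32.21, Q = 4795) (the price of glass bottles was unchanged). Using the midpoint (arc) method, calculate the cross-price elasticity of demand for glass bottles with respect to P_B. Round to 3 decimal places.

1.780

ΔQ_A = 4795 − 5617 = -822; ΔP_B = 32.21 − 35.2 = -2.99.
Midpoints: Q̄_A = 5206.0, P̄_B = 33.70.
ε = (ΔQ_A/Q̄_A)/(ΔP_B/P̄_B) = (-822/5206.0)/(-2.99/33.70) ≈ 1.780.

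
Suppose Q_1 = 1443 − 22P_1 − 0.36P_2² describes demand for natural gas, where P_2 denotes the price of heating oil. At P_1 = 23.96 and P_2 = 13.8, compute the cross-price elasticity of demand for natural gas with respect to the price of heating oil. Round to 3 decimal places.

At P_1 = 23.96 and P_2 = 13.8: Q_1 = 847.322.
∂Q_1/∂P_2 = -0.72P_2 = -0.72(13.8) = -9.9360.
ε = (∂Q_1/∂P_2)(P_2/Q_1) = -9.9360 × (13.8/847.322) ≈ -0.162.

-0.162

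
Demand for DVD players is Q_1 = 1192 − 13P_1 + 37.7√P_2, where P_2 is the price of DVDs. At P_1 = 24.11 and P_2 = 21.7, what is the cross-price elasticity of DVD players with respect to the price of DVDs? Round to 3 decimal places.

0.083

At P_1 = 24.11 and P_2 = 21.7: Q_1 = 1054.189.
∂Q_1/∂P_2 = 37.7/(2√P_2) = 37.7/(2√21.7) = 4.0465.
ε = (∂Q_1/∂P_2)(P_2/Q_1) = 4.0465 × (21.7/1054.189) ≈ 0.083.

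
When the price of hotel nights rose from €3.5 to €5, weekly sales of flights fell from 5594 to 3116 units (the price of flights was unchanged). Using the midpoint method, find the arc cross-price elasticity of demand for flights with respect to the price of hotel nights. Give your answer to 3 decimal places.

-1.612

ΔQ_A = 3116 − 5594 = -2478; ΔP_B = 5 − 3.5 = 1.5.
Midpoints: Q̄_A = 4355.0, P̄_B = 4.25.
ε = (ΔQ_A/Q̄_A)/(ΔP_B/P̄_B) = (-2478/4355.0)/(1.5/4.25) ≈ -1.612.
ε < 0: flights and hotel nights are complements.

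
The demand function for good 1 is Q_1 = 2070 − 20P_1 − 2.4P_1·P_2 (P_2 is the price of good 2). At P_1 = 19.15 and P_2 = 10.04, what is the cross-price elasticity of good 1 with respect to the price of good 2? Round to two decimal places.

At P_1 = 19.15 and P_2 = 10.04: Q_1 = 1225.562.
∂Q_1/∂P_2 = -2.4P_1 = -2.4(19.15) = -45.9600.
ε = (∂Q_1/∂P_2)(P_2/Q_1) = -45.9600 × (10.04/1225.562) ≈ -0.38.
ε < 0: complements.

-0.38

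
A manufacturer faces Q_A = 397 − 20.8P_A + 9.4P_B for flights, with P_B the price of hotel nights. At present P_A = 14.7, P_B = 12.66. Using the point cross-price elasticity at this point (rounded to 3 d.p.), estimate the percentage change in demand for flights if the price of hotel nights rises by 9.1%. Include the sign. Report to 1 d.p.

5.2%

At P_A = 14.7, P_B = 12.66: Q_A = 210.244.
∂Q_A/∂P_B = 9.4.
ε = (∂Q_A/∂P_B)(P_B/Q_A) = 9.4000 × 12.66/210.244 ≈ 0.566.
%ΔQ_A ≈ ε × %ΔP_B = 0.566 × (9.1%) = 5.2%.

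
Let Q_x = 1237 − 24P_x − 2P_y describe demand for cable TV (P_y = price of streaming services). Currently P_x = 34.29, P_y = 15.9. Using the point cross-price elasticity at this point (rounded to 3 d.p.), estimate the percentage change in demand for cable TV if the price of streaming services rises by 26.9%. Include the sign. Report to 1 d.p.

-2.2%

At P_x = 34.29, P_y = 15.9: Q_x = 382.24.
∂Q_x/∂P_y = -2.
ε = (∂Q_x/∂P_y)(P_y/Q_x) = -2.0000 × 15.9/382.24 ≈ -0.083.
%ΔQ_x ≈ ε × %ΔP_y = -0.083 × (26.9%) = -2.2%.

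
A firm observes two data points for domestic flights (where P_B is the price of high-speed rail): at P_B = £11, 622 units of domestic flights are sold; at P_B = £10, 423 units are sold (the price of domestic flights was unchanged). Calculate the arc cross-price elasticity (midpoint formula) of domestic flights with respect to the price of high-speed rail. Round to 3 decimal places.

3.999

ΔQ_A = 423 − 622 = -199; ΔP_B = 10 − 11 = -1.
Midpoints: Q̄_A = 522.5, P̄_B = 10.50.
ε = (ΔQ_A/Q̄_A)/(ΔP_B/P̄_B) = (-199/522.5)/(-1/10.50) ≈ 3.999.
ε > 0: domestic flights and high-speed rail are substitutes.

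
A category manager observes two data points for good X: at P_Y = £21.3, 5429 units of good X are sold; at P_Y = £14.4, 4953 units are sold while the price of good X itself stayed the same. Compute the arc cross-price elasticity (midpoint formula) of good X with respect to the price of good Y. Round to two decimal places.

0.24

ΔQ_X = 4953 − 5429 = -476; ΔP_Y = 14.4 − 21.3 = -6.9.
Midpoints: Q̄_X = 5191.0, P̄_Y = 17.85.
ε = (ΔQ_X/Q̄_X)/(ΔP_Y/P̄_Y) = (-476/5191.0)/(-6.9/17.85) ≈ 0.24.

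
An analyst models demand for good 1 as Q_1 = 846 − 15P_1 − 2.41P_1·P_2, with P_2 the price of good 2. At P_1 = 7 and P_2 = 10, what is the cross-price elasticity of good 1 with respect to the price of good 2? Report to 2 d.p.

-0.29

At P_1 = 7 and P_2 = 10: Q_1 = 572.3.
∂Q_1/∂P_2 = -2.41P_1 = -2.41(7) = -16.8700.
ε = (∂Q_1/∂P_2)(P_2/Q_1) = -16.8700 × (10/572.3) ≈ -0.29.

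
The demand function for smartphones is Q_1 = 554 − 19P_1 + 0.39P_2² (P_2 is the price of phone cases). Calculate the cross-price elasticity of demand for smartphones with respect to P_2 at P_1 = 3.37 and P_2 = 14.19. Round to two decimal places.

0.28

At P_1 = 3.37 and P_2 = 14.19: Q_1 = 568.499.
∂Q_1/∂P_2 = 0.78P_2 = 0.78(14.19) = 11.0682.
ε = (∂Q_1/∂P_2)(P_2/Q_1) = 11.0682 × (14.19/568.499) ≈ 0.28.
ε > 0: substitutes.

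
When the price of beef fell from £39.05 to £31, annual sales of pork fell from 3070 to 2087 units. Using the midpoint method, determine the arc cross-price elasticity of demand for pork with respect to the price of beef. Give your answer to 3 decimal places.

1.659

ΔQ_A = 2087 − 3070 = -983; ΔP_B = 31 − 39.05 = -8.05.
Midpoints: Q̄_A = 2578.5, P̄_B = 35.02.
ε = (ΔQ_A/Q̄_A)/(ΔP_B/P̄_B) = (-983/2578.5)/(-8.05/35.02) ≈ 1.659.
ε > 0: pork and beef are substitutes.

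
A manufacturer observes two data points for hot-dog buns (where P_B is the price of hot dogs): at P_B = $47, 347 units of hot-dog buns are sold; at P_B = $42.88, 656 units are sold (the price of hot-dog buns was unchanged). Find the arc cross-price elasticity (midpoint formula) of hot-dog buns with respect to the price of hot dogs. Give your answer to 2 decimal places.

-6.72

ΔQ_A = 656 − 347 = 309; ΔP_B = 42.88 − 47 = -4.12.
Midpoints: Q̄_A = 501.5, P̄_B = 44.94.
ε = (ΔQ_A/Q̄_A)/(ΔP_B/P̄_B) = (309/501.5)/(-4.12/44.94) ≈ -6.72.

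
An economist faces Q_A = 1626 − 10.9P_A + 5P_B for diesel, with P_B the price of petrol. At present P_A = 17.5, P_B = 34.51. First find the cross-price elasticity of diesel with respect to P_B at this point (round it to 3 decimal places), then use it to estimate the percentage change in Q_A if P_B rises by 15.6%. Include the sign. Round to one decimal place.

At P_A = 17.5, P_B = 34.51: Q_A = 1607.8.
∂Q_A/∂P_B = 5.
ε = (∂Q_A/∂P_B)(P_B/Q_A) = 5.0000 × 34.51/1607.8 ≈ 0.107.
%ΔQ_A ≈ ε × %ΔP_B = 0.107 × (15.6%) = 1.7%.

1.7%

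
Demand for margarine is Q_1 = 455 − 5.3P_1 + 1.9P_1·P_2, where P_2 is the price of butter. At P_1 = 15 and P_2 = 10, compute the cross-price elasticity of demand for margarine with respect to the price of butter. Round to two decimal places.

0.43

At P_1 = 15 and P_2 = 10: Q_1 = 660.5.
∂Q_1/∂P_2 = 1.9P_1 = 1.9(15) = 28.5000.
ε = (∂Q_1/∂P_2)(P_2/Q_1) = 28.5000 × (10/660.5) ≈ 0.43.
ε > 0: substitutes.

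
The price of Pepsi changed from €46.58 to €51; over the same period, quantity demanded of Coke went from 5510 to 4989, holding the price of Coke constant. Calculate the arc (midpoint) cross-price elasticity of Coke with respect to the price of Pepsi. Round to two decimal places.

ΔQ_A = 4989 − 5510 = -521; ΔP_B = 51 − 46.58 = 4.42.
Midpoints: Q̄_A = 5249.5, P̄_B = 48.79.
ε = (ΔQ_A/Q̄_A)/(ΔP_B/P̄_B) = (-521/5249.5)/(4.42/48.79) ≈ -1.10.

-1.10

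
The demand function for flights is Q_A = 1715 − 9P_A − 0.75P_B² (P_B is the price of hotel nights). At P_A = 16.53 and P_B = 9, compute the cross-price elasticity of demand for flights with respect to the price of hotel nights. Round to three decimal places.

-0.081

At P_A = 16.53 and P_B = 9: Q_A = 1505.48.
∂Q_A/∂P_B = -1.5P_B = -1.5(9) = -13.5000.
ε = (∂Q_A/∂P_B)(P_B/Q_A) = -13.5000 × (9/1505.48) ≈ -0.081.
ε < 0: complements.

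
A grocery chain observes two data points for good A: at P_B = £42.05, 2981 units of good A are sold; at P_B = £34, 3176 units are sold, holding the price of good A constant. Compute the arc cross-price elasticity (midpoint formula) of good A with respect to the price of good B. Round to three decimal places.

-0.299

ΔQ_A = 3176 − 2981 = 195; ΔP_B = 34 − 42.05 = -8.05.
Midpoints: Q̄_A = 3078.5, P̄_B = 38.02.
ε = (ΔQ_A/Q̄_A)/(ΔP_B/P̄_B) = (195/3078.5)/(-8.05/38.02) ≈ -0.299.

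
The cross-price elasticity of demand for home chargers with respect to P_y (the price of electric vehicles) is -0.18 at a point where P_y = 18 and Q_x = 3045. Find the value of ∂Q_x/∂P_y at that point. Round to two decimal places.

-30.45

ε = (∂Q_x/∂P_y)·(P_y/Q_x) ⇒ ∂Q_x/∂P_y = ε·Q_x/P_y = -0.18 × 3045/18 ≈ -30.45.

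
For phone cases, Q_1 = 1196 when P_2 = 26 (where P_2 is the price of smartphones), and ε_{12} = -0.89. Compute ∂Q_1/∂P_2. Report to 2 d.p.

ε = (∂Q_1/∂P_2)·(P_2/Q_1) ⇒ ∂Q_1/∂P_2 = ε·Q_1/P_2 = -0.89 × 1196/26 ≈ -40.94.

-40.94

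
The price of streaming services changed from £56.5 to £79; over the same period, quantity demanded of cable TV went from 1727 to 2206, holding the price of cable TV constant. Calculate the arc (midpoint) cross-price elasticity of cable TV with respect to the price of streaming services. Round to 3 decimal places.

0.733

ΔQ_A = 2206 − 1727 = 479; ΔP_B = 79 − 56.5 = 22.5.
Midpoints: Q̄_A = 1966.5, P̄_B = 67.75.
ε = (ΔQ_A/Q̄_A)/(ΔP_B/P̄_B) = (479/1966.5)/(22.5/67.75) ≈ 0.733.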